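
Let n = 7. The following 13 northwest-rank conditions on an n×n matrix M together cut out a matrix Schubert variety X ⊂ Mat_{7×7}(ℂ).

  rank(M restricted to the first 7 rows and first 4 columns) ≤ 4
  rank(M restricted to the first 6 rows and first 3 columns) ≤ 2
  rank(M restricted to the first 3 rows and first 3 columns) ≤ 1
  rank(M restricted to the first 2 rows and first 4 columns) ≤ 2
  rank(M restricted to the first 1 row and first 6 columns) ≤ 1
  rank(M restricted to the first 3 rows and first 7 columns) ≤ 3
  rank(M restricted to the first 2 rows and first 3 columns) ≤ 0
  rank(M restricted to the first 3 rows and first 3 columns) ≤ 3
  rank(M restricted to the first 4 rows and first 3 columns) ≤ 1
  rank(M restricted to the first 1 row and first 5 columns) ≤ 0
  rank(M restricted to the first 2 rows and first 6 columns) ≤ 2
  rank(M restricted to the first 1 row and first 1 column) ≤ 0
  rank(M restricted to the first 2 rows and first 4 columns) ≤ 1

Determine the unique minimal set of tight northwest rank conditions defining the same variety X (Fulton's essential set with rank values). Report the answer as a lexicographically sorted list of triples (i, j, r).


Rank table r_w(7×7) implied by the 13 constraints:

  row 1: 0 | 0 | 0 | 0 | 0 | 1 | 1
  row 2: 0 | 0 | 0 | 1 | 1 | 2 | 2
  row 3: 1 | 1 | 1 | 2 | 2 | 3 | 3
  row 4: 1 | 1 | 1 | 2 | 3 | 4 | 4
  row 5: 1 | 2 | 2 | 3 | 4 | 5 | 5
  row 6: 1 | 2 | 2 | 3 | 4 | 5 | 6
  row 7: 1 | 2 | 3 | 4 | 5 | 6 | 7

so w = (6, 4, 1, 5, 2, 7, 3).

ℓ(w)=11; the 4 essential cells (i,j,r):

[(1, 5, 0), (2, 3, 0), (4, 3, 1), (6, 3, 2)]


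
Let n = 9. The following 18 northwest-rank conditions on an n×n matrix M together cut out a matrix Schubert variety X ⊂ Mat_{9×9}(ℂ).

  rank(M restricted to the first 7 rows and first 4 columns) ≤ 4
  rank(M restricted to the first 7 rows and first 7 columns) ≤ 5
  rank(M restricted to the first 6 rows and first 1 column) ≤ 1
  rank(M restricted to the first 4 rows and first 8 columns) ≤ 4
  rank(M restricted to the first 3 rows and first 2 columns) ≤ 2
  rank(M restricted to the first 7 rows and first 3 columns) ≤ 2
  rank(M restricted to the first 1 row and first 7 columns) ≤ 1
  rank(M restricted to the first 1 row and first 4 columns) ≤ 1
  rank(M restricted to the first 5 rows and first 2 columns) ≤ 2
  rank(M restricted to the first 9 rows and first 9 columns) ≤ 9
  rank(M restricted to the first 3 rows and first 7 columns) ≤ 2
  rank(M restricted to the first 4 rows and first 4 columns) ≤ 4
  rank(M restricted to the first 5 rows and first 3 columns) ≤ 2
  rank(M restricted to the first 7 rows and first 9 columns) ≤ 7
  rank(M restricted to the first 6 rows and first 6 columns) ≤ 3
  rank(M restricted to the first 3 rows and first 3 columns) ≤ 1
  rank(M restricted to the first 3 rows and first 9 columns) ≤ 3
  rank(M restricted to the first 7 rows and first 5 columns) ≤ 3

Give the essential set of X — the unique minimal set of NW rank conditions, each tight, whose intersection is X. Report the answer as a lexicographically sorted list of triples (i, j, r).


Computing R[i][j] = min implied NW-rank bound (n=9, 18 conditions):

  R[1]: 1, 1, 1, 1, 1, 1, 1, 1, 1
  R[2]: 1, 1, 1, 2, 2, 2, 2, 2, 2
  R[3]: 1, 1, 1, 2, 2, 2, 2, 3, 3
  R[4]: 1, 2, 2, 3, 3, 3, 3, 4, 4
  R[5]: 1, 2, 2, 3, 3, 3, 4, 5, 5
  R[6]: 1, 2, 2, 3, 3, 3, 4, 5, 6
  R[7]: 1, 2, 2, 3, 3, 4, 5, 6, 7
  R[8]: 1, 2, 3, 4, 4, 5, 6, 7, 8
  R[9]: 1, 2, 3, 4, 5, 6, 7, 8, 9

second differences of R give the permutation w = (1, 4, 8, 2, 7, 9, 6, 3, 5).

ℓ(w)=15; the 5 essential cells (i,j,r):

[(3, 3, 1), (3, 7, 2), (6, 6, 3), (7, 3, 2), (7, 5, 3)]


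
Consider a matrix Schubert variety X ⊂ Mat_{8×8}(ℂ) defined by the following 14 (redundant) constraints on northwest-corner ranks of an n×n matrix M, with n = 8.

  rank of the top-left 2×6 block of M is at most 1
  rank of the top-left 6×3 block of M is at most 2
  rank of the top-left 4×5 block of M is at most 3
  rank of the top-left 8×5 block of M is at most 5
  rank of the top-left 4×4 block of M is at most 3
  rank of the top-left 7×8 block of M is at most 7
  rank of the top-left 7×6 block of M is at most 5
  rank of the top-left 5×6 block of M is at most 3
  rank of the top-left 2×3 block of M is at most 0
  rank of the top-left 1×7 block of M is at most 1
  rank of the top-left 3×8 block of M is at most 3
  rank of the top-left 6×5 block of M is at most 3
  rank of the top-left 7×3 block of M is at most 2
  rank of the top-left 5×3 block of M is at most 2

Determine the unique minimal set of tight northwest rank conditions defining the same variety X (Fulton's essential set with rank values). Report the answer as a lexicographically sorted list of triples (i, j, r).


Reconstructing r_w from the 14 given conditions:

  row 1: 0 | 0 | 0 | 1 | 1 | 1 | 1 | 1
  row 2: 0 | 0 | 0 | 1 | 1 | 1 | 2 | 2
  row 3: 1 | 1 | 1 | 2 | 2 | 2 | 3 | 3
  row 4: 1 | 2 | 2 | 3 | 3 | 3 | 4 | 4
  row 5: 1 | 2 | 2 | 3 | 3 | 3 | 4 | 5
  row 6: 1 | 2 | 2 | 3 | 3 | 4 | 5 | 6
  row 7: 1 | 2 | 2 | 3 | 4 | 5 | 6 | 7
  row 8: 1 | 2 | 3 | 4 | 5 | 6 | 7 | 8

the unique w with this rank table is (4, 7, 1, 2, 8, 6, 5, 3).

|D(w)|=14, |Ess(w)|=5:

[(2, 3, 0), (2, 6, 1), (5, 6, 3), (6, 5, 3), (7, 3, 2)]


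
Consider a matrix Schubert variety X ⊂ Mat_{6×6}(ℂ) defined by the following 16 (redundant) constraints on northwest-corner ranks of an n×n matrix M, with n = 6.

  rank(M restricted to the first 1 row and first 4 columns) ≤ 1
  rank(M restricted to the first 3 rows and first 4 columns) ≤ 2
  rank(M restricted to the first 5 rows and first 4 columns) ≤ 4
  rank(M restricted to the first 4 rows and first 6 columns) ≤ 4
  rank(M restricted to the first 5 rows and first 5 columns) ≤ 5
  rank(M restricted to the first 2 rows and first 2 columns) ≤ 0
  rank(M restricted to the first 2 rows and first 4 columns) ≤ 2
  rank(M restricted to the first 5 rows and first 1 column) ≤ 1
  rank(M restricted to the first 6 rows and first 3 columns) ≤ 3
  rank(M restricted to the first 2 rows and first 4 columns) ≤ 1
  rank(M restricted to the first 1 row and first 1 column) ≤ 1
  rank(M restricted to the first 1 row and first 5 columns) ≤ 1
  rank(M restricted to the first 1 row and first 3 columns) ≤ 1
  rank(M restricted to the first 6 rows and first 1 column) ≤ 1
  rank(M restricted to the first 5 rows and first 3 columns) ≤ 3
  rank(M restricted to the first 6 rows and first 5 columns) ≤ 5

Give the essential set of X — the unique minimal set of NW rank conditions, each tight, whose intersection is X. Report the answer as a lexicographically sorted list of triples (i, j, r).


Rank table r_w(6×6) implied by the 16 constraints:

  row 1: 0 0 1 1 1 1
  row 2: 0 0 1 1 2 2
  row 3: 1 1 2 2 3 3
  row 4: 1 2 3 3 4 4
  row 5: 1 2 3 4 5 5
  row 6: 1 2 3 4 5 6

second differences of R give the permutation w = (3, 5, 1, 2, 4, 6).

Rothe diagram D(w) (5 cells), 2 SE-corners (essential conditions):

[(2, 2, 0), (2, 4, 1)]


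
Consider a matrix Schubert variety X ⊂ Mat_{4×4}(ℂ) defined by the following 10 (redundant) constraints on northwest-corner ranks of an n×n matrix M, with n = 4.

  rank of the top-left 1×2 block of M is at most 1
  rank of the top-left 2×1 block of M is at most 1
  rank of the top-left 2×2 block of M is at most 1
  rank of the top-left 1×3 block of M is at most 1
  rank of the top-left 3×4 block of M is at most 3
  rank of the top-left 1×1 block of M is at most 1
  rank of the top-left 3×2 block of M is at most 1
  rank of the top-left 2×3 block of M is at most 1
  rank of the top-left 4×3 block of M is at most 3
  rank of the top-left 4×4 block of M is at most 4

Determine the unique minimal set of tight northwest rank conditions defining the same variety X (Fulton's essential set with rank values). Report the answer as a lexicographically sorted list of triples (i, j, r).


Recovering R(i,j) via the rank-extension bound from the 10 conditions:

  R[1]: 1 | 1 | 1 | 1
  R[2]: 1 | 1 | 1 | 2
  R[3]: 1 | 1 | 2 | 3
  R[4]: 1 | 2 | 3 | 4

so w = (1, 4, 3, 2).

Rothe diagram D(w) (3 cells), 2 SE-corners (essential conditions):

[(2, 3, 1), (3, 2, 1)]


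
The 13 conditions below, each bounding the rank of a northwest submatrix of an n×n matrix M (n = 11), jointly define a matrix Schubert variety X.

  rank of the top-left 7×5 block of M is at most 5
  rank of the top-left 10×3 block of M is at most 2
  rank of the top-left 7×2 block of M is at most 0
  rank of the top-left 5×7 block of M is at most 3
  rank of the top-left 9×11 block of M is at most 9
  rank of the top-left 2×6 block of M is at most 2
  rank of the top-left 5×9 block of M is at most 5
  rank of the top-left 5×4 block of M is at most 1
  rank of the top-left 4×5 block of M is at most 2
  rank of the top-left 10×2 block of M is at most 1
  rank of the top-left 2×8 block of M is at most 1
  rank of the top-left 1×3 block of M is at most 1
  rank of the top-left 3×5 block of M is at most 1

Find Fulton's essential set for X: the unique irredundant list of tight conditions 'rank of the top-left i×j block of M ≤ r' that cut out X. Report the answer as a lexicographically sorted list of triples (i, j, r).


Recovering R(i,j) via the rank-extension bound from the 13 conditions:

  R[1]: 0  0  1  1  1  1  1  1  1  1  1
  R[2]: 0  0  1  1  1  1  1  1  2  2  2
  R[3]: 0  0  1  1  1  2  2  2  3  3  3
  R[4]: 0  0  1  1  2  3  3  3  4  4  4
  R[5]: 0  0  1  1  2  3  3  4  5  5  5
  R[6]: 0  0  1  2  3  4  4  5  6  6  6
  R[7]: 0  0  1  2  3  4  5  6  7  7  7
  R[8]: 1  1  2  3  4  5  6  7  8  8  8
  R[9]: 1  1  2  3  4  5  6  7  8  9  9
  R[10]: 1  1  2  3  4  5  6  7  8  9  10
  R[11]: 1  2  3  4  5  6  7  8  9  10  11

so w = (3, 9, 6, 5, 8, 4, 7, 1, 10, 11, 2).

D(w) has 26 cells with 6 SE-corners; essential set:

[(2, 8, 1), (3, 5, 1), (5, 4, 1), (5, 7, 3), (7, 2, 0), (10, 2, 1)]


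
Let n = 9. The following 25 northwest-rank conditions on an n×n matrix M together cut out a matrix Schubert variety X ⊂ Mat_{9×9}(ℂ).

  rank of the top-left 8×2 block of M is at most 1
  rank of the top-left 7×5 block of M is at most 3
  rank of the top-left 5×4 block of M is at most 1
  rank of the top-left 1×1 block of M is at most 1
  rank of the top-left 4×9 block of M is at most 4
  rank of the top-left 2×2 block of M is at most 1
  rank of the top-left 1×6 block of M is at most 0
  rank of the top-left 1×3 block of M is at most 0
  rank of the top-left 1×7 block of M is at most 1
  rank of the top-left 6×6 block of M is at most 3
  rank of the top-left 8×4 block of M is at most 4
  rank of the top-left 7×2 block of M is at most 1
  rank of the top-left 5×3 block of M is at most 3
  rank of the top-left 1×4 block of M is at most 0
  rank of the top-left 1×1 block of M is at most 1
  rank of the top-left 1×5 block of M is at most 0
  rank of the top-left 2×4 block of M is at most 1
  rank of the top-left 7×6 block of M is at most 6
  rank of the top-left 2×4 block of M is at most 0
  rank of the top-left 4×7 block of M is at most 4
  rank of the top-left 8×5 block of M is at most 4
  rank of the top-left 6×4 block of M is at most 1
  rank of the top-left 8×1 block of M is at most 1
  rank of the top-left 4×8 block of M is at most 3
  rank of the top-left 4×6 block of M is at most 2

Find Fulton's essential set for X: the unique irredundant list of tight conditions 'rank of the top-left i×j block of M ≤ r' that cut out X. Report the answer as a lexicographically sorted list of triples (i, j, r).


Propagating the 25 rank bounds to every northwest block:

  0, 0, 0, 0, 0, 0, 1, 1, 1
  0, 0, 0, 0, 1, 1, 2, 2, 2
  1, 1, 1, 1, 2, 2, 3, 3, 3
  1, 1, 1, 1, 2, 2, 3, 3, 4
  1, 1, 1, 1, 2, 3, 4, 4, 5
  1, 1, 1, 1, 2, 3, 4, 5, 6
  1, 1, 2, 2, 3, 4, 5, 6, 7
  1, 1, 2, 3, 4, 5, 6, 7, 8
  1, 2, 3, 4, 5, 6, 7, 8, 9

reading off 1-entries of Δ²R: w = (7, 5, 1, 9, 6, 8, 3, 4, 2).

D(w) has 23 cells with 6 SE-corners; essential set:

[(1, 6, 0), (2, 4, 0), (4, 6, 2), (4, 8, 3), (6, 4, 1), (8, 2, 1)]


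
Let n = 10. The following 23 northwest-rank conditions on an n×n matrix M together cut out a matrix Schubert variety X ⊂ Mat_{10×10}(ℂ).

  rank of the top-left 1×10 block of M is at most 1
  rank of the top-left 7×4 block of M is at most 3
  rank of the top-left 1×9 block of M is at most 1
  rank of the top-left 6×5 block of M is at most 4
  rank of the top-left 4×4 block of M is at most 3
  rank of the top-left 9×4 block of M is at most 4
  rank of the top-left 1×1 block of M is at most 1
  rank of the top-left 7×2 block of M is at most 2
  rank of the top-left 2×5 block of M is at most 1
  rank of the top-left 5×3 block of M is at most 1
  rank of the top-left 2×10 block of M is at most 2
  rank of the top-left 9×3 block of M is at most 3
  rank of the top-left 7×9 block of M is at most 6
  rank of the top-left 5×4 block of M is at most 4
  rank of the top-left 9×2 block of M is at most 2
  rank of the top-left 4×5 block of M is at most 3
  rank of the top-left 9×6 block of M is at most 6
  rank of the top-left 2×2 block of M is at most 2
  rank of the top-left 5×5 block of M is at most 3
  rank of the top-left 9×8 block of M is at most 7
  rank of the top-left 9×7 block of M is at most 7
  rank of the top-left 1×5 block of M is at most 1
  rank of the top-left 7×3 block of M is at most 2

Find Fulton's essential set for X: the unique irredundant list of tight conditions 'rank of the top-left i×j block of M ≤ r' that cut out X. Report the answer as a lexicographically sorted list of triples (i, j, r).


Recovering R(i,j) via the rank-extension bound from the 23 conditions:

  i=1: 1 | 1 | 1 | 1 | 1 | 1 | 1 | 1 | 1 | 1
  i=2: 1 | 1 | 1 | 1 | 1 | 2 | 2 | 2 | 2 | 2
  i=3: 1 | 1 | 1 | 2 | 2 | 3 | 3 | 3 | 3 | 3
  i=4: 1 | 1 | 1 | 2 | 3 | 4 | 4 | 4 | 4 | 4
  i=5: 1 | 1 | 1 | 2 | 3 | 4 | 5 | 5 | 5 | 5
  i=6: 1 | 2 | 2 | 3 | 4 | 5 | 6 | 6 | 6 | 6
  i=7: 1 | 2 | 2 | 3 | 4 | 5 | 6 | 6 | 6 | 7
  i=8: 1 | 2 | 3 | 4 | 5 | 6 | 7 | 7 | 7 | 8
  i=9: 1 | 2 | 3 | 4 | 5 | 6 | 7 | 7 | 8 | 9
  i=10: 1 | 2 | 3 | 4 | 5 | 6 | 7 | 8 | 9 | 10

reading off 1-entries of Δ²R: w = (1, 6, 4, 5, 7, 2, 10, 3, 9, 8).

5 SE-corners of the 14-cell Rothe diagram give Ess(w):

[(2, 5, 1), (5, 3, 1), (7, 3, 2), (7, 9, 6), (9, 8, 7)]


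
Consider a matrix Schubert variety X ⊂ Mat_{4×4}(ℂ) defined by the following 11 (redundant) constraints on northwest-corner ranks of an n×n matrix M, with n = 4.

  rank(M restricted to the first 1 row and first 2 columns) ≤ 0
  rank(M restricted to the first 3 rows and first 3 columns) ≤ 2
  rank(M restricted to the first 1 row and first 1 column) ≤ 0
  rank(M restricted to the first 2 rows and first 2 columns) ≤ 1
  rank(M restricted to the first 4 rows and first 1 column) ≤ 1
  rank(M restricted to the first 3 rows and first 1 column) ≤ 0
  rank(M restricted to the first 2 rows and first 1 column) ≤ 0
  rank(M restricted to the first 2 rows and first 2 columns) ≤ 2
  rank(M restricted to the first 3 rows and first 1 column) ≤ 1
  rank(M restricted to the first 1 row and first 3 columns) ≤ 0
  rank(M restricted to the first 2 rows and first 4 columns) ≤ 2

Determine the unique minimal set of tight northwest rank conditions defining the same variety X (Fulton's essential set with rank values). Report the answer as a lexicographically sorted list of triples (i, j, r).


Recovering R(i,j) via the rank-extension bound from the 11 conditions:

  row 1: 0 0 0 1
  row 2: 0 1 1 2
  row 3: 0 1 2 3
  row 4: 1 2 3 4

so w = (4, 2, 3, 1).

|D(w)|=5, |Ess(w)|=2:

[(1, 3, 0), (3, 1, 0)]


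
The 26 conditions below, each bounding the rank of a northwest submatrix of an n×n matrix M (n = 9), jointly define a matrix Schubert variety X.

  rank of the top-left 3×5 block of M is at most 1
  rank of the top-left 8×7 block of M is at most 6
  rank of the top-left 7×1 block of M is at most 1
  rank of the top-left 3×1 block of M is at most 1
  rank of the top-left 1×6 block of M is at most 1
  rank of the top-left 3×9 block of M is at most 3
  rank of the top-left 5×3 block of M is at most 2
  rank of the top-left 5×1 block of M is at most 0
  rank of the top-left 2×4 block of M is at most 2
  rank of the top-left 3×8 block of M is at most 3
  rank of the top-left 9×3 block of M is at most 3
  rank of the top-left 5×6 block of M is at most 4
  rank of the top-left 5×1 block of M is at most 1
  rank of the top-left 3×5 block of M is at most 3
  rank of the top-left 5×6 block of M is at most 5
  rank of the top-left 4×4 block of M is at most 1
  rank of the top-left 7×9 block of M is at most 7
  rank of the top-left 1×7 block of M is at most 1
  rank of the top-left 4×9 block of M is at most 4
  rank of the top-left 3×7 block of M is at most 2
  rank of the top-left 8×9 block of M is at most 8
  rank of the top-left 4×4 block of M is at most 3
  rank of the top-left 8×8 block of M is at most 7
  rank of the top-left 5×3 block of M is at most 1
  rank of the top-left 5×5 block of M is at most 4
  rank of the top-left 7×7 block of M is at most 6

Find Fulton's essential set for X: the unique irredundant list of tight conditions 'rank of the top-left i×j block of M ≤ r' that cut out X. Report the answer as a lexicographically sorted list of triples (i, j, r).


Rank table r_w(9×9) implied by the 26 constraints:

  R[1]: 0  1  1  1  1  1  1  1  1
  R[2]: 0  1  1  1  1  2  2  2  2
  R[3]: 0  1  1  1  1  2  2  3  3
  R[4]: 0  1  1  1  2  3  3  4  4
  R[5]: 0  1  1  2  3  4  4  5  5
  R[6]: 1  2  2  3  4  5  5  6  6
  R[7]: 1  2  3  4  5  6  6  7  7
  R[8]: 1  2  3  4  5  6  6  7  8
  R[9]: 1  2  3  4  5  6  7  8  9

reading off 1-entries of Δ²R: w = (2, 6, 8, 5, 4, 1, 3, 9, 7).

ℓ(w)=16; the 6 essential cells (i,j,r):

[(3, 5, 1), (3, 7, 2), (4, 4, 1), (5, 1, 0), (5, 3, 1), (8, 7, 6)]


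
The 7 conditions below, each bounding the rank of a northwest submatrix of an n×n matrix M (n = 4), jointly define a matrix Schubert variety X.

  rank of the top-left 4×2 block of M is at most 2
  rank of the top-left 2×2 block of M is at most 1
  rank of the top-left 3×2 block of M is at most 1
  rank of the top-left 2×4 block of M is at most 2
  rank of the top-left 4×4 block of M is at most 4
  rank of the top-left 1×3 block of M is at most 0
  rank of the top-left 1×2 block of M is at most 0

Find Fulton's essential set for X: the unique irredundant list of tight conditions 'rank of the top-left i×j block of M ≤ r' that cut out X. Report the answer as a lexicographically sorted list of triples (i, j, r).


Recovering R(i,j) via the rank-extension bound from the 7 conditions:

  i=1: 0 0 0 1
  i=2: 1 1 1 2
  i=3: 1 1 2 3
  i=4: 1 2 3 4

hence w(1..4) = (4, 1, 3, 2).

|D(w)|=4, |Ess(w)|=2:

[(1, 3, 0), (3, 2, 1)]


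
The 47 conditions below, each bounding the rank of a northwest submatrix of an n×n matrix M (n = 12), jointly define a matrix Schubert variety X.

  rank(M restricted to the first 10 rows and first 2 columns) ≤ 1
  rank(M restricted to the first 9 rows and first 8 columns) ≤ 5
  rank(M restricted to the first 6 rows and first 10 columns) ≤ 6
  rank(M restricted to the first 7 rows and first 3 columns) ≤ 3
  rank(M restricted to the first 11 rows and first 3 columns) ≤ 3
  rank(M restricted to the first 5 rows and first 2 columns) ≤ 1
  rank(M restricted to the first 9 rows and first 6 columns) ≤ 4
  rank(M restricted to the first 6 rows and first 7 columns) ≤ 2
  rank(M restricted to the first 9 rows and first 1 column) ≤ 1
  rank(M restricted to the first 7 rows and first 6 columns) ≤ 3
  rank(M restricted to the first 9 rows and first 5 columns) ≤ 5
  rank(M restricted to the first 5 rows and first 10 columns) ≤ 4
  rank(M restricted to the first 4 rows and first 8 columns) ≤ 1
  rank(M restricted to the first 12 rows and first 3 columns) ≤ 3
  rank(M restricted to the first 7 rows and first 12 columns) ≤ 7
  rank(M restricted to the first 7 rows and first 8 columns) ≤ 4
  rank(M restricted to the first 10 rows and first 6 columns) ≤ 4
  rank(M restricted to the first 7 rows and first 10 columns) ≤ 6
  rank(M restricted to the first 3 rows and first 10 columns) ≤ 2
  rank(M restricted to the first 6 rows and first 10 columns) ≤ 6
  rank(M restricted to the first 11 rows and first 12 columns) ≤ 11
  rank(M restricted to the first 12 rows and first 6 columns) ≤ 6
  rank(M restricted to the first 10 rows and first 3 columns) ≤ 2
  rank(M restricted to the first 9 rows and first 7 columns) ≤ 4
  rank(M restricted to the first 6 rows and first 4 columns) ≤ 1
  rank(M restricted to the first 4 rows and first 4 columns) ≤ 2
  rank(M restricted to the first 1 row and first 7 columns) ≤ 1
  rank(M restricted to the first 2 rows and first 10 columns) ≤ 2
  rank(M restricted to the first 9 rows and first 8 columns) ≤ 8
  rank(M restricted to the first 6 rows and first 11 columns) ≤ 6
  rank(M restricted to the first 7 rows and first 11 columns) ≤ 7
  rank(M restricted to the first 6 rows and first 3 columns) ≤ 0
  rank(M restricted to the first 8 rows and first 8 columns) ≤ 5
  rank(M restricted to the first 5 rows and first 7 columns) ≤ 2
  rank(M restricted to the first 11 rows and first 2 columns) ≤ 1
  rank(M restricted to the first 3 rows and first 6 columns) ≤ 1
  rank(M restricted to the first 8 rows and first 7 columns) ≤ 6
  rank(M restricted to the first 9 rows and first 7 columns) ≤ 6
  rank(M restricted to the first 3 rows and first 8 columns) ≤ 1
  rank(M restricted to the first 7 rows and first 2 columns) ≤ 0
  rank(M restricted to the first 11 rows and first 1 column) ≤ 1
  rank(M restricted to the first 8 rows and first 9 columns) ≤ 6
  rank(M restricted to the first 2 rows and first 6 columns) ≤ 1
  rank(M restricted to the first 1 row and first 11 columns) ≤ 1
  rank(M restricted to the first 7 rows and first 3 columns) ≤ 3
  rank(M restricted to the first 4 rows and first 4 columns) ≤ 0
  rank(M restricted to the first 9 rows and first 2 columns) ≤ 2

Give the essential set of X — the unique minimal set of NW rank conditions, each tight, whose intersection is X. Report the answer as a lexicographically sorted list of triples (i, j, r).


Recovering R(i,j) via the rank-extension bound from the 47 conditions:

  R[1]: 0 0 0 0 1 1 1 1 1 1 1 1
  R[2]: 0 0 0 0 1 1 1 1 2 2 2 2
  R[3]: 0 0 0 0 1 1 1 1 2 2 3 3
  R[4]: 0 0 0 0 1 1 1 1 2 3 4 4
  R[5]: 0 0 0 1 2 2 2 2 3 4 5 5
  R[6]: 0 0 0 1 2 2 2 3 4 5 6 6
  R[7]: 0 0 1 2 3 3 3 4 5 6 7 7
  R[8]: 1 1 2 3 4 4 4 5 6 7 8 8
  R[9]: 1 1 2 3 4 4 4 5 6 7 8 9
  R[10]: 1 1 2 3 4 4 5 6 7 8 9 10
  R[11]: 1 1 2 3 4 5 6 7 8 9 10 11
  R[12]: 1 2 3 4 5 6 7 8 9 10 11 12

reading off 1-entries of Δ²R: w = (5, 9, 11, 10, 4, 8, 3, 1, 12, 7, 6, 2).

9 SE-corners of the 42-cell Rothe diagram give Ess(w):

[(3, 10, 2), (4, 4, 0), (4, 8, 1), (6, 3, 0), (6, 7, 2), (7, 2, 0), (9, 7, 4), (10, 6, 4), (11, 2, 1)]


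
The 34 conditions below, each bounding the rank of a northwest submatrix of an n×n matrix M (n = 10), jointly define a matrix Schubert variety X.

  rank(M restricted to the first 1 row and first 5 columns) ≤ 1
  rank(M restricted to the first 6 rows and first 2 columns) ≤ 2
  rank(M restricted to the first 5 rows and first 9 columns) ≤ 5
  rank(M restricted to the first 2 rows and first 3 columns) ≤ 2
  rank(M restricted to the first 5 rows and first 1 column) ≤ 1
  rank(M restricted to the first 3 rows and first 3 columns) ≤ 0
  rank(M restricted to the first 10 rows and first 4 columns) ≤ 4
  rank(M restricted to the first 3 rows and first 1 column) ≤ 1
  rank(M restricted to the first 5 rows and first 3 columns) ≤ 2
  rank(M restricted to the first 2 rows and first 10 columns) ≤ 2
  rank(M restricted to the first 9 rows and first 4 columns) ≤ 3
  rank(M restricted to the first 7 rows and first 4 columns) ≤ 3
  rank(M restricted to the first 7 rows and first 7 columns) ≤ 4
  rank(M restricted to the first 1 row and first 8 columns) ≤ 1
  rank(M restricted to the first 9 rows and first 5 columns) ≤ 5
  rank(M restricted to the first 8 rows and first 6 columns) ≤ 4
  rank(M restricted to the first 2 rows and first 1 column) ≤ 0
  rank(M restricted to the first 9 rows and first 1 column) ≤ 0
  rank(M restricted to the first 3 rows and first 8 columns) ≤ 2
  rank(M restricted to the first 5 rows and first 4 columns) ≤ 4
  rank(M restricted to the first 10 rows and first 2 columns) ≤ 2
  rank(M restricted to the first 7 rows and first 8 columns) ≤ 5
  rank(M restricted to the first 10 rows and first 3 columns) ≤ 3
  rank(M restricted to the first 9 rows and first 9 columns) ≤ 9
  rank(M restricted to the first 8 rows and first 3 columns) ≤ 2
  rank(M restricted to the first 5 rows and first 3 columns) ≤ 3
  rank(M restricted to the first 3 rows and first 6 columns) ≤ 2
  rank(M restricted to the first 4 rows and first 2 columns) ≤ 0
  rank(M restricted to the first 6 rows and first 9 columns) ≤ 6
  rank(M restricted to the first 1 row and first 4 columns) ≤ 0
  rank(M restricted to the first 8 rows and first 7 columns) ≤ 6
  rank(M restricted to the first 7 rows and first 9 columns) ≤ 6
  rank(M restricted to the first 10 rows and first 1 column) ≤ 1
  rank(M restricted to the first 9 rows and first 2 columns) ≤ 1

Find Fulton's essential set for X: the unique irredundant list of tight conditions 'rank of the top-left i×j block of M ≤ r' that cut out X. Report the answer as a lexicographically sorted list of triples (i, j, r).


Propagating the 34 rank bounds to every northwest block:

  row 1: 0  0  0  0  1  1  1  1  1  1
  row 2: 0  0  0  1  2  2  2  2  2  2
  row 3: 0  0  0  1  2  2  2  2  3  3
  row 4: 0  0  1  2  3  3  3  3  4  4
  row 5: 0  1  2  3  4  4  4  4  5  5
  row 6: 0  1  2  3  4  4  4  5  6  6
  row 7: 0  1  2  3  4  4  4  5  6  7
  row 8: 0  1  2  3  4  4  5  6  7  8
  row 9: 0  1  2  3  4  5  6  7  8  9
  row 10: 1  2  3  4  5  6  7  8  9  10

hence w(1..10) = (5, 4, 9, 3, 2, 8, 10, 7, 6, 1).

7 SE-corners of the 25-cell Rothe diagram give Ess(w):

[(1, 4, 0), (3, 3, 0), (3, 8, 2), (4, 2, 0), (7, 7, 4), (8, 6, 4), (9, 1, 0)]


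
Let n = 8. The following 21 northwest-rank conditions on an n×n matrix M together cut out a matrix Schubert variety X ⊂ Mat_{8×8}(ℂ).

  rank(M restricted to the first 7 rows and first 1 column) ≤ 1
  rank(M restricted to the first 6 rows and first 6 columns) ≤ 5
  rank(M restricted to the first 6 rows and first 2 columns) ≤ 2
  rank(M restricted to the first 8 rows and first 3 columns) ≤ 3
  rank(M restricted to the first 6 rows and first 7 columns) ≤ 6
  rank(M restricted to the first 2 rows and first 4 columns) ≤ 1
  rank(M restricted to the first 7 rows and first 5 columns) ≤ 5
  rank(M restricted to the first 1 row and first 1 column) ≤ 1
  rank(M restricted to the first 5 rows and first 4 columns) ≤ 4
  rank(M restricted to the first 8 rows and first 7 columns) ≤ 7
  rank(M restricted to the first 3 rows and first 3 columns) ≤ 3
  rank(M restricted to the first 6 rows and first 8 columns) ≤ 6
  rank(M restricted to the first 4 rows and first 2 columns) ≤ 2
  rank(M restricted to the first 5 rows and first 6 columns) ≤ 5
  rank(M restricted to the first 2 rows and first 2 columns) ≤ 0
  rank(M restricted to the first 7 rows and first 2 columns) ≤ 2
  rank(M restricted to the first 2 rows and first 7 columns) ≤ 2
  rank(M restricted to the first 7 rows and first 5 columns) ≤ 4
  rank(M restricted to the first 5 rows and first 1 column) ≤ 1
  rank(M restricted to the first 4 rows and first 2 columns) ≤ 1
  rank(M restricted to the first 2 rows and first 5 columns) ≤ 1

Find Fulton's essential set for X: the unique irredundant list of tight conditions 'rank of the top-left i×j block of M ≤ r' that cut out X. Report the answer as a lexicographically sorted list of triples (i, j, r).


Computing R[i][j] = min implied NW-rank bound (n=8, 21 conditions):

  R[1]: 0  0  1  1  1  1  1  1
  R[2]: 0  0  1  1  1  2  2  2
  R[3]: 1  1  2  2  2  3  3  3
  R[4]: 1  1  2  3  3  4  4  4
  R[5]: 1  2  3  4  4  5  5  5
  R[6]: 1  2  3  4  4  5  6  6
  R[7]: 1  2  3  4  4  5  6  7
  R[8]: 1  2  3  4  5  6  7  8

second differences of R give the permutation w = (3, 6, 1, 4, 2, 7, 8, 5).

D(w) has 9 cells with 4 SE-corners; essential set:

[(2, 2, 0), (2, 5, 1), (4, 2, 1), (7, 5, 4)]


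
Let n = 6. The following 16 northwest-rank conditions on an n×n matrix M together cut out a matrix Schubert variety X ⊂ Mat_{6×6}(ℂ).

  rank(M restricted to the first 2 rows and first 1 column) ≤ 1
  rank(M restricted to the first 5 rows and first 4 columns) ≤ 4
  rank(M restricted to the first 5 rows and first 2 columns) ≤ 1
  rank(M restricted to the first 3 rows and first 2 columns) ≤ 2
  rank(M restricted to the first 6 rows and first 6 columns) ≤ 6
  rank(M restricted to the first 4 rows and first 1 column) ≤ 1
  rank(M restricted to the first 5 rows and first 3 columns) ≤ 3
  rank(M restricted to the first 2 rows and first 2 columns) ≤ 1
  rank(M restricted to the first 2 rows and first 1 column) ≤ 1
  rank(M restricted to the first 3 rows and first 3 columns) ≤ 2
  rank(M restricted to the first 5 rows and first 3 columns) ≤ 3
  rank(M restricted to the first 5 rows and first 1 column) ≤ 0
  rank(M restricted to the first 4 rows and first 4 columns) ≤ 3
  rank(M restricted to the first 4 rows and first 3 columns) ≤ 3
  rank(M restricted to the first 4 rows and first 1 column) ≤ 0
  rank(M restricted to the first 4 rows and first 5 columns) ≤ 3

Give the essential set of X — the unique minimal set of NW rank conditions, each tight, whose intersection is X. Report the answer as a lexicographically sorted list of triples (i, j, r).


Rank table r_w(6×6) implied by the 16 constraints:

  R[1]: 0 1 1 1 1 1
  R[2]: 0 1 2 2 2 2
  R[3]: 0 1 2 3 3 3
  R[4]: 0 1 2 3 3 4
  R[5]: 0 1 2 3 4 5
  R[6]: 1 2 3 4 5 6

so w = (2, 3, 4, 6, 5, 1).

|D(w)|=6, |Ess(w)|=2:

[(4, 5, 3), (5, 1, 0)]


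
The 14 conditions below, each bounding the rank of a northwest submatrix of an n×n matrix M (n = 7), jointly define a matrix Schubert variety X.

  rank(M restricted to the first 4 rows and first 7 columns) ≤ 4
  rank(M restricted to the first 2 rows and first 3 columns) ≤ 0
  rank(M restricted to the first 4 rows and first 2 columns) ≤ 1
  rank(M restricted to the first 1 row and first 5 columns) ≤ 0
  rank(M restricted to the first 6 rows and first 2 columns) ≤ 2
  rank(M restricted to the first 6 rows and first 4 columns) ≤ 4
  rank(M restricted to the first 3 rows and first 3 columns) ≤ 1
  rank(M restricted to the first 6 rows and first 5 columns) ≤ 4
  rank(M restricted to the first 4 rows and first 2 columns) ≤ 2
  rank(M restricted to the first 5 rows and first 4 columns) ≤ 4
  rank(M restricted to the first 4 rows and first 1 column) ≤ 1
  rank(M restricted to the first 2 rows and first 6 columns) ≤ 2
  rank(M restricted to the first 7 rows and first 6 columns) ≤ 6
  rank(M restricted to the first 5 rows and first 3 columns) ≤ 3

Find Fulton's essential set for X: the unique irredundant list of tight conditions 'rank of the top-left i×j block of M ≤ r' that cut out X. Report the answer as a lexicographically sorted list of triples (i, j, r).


Rank table r_w(7×7) implied by the 14 constraints:

  0, 0, 0, 0, 0, 1, 1
  0, 0, 0, 1, 1, 2, 2
  1, 1, 1, 2, 2, 3, 3
  1, 1, 2, 3, 3, 4, 4
  1, 2, 3, 4, 4, 5, 5
  1, 2, 3, 4, 4, 5, 6
  1, 2, 3, 4, 5, 6, 7

hence w(1..7) = (6, 4, 1, 3, 2, 7, 5).

4 SE-corners of the 10-cell Rothe diagram give Ess(w):

[(1, 5, 0), (2, 3, 0), (4, 2, 1), (6, 5, 4)]


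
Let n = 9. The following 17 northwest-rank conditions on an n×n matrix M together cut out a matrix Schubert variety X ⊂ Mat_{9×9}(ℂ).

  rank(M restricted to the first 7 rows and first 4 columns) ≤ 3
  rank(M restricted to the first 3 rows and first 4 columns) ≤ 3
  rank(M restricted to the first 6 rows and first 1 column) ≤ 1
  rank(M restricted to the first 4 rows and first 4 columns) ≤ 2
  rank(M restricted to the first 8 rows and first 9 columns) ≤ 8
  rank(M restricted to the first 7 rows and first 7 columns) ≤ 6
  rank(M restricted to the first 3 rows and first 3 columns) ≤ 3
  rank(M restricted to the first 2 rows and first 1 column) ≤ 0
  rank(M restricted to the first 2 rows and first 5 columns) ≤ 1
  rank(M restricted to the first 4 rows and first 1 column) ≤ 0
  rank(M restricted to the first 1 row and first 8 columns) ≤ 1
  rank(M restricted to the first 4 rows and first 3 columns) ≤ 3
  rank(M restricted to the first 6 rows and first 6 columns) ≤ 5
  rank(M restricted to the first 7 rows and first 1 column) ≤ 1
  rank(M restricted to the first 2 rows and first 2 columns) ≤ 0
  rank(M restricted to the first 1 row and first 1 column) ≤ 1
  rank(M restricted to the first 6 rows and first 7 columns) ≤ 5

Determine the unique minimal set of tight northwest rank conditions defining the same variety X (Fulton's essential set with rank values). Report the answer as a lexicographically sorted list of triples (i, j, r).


Recovering R(i,j) via the rank-extension bound from the 17 conditions:

  row 1: 0, 0, 1, 1, 1, 1, 1, 1, 1
  row 2: 0, 0, 1, 1, 1, 2, 2, 2, 2
  row 3: 0, 1, 2, 2, 2, 3, 3, 3, 3
  row 4: 0, 1, 2, 2, 3, 4, 4, 4, 4
  row 5: 1, 2, 3, 3, 4, 5, 5, 5, 5
  row 6: 1, 2, 3, 3, 4, 5, 5, 6, 6
  row 7: 1, 2, 3, 3, 4, 5, 6, 7, 7
  row 8: 1, 2, 3, 4, 5, 6, 7, 8, 8
  row 9: 1, 2, 3, 4, 5, 6, 7, 8, 9

giving w = (3, 6, 2, 5, 1, 8, 7, 4, 9) via Δ²R.

|D(w)|=12, |Ess(w)|=6:

[(2, 2, 0), (2, 5, 1), (4, 1, 0), (4, 4, 2), (6, 7, 5), (7, 4, 3)]


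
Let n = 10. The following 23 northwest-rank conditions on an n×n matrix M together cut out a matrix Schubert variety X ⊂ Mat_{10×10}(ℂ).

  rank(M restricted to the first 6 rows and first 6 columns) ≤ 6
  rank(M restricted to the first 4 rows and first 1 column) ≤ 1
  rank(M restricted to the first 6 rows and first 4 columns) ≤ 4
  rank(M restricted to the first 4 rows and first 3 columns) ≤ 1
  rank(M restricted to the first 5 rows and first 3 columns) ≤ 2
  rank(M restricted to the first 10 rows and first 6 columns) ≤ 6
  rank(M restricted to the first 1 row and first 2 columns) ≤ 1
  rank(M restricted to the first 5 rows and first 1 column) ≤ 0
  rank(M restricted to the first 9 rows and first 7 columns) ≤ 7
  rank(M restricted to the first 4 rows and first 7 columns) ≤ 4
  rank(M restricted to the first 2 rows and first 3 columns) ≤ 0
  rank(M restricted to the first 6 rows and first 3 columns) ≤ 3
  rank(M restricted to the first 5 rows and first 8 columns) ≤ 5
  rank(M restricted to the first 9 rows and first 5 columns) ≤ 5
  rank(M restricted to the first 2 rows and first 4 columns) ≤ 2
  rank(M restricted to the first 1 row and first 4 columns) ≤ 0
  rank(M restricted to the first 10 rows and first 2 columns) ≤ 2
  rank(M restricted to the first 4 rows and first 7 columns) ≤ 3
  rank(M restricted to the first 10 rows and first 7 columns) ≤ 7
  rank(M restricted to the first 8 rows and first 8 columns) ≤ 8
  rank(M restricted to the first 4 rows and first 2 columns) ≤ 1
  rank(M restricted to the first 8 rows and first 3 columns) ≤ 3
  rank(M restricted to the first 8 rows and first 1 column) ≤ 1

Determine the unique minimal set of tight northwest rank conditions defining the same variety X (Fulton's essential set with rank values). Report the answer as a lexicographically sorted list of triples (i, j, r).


Rank table r_w(10×10) implied by the 23 constraints:

  i=1: 0 0 0 0 1 1 1 1 1 1
  i=2: 0 0 0 1 2 2 2 2 2 2
  i=3: 0 1 1 2 3 3 3 3 3 3
  i=4: 0 1 1 2 3 3 3 4 4 4
  i=5: 0 1 2 3 4 4 4 5 5 5
  i=6: 1 2 3 4 5 5 5 6 6 6
  i=7: 1 2 3 4 5 6 6 7 7 7
  i=8: 1 2 3 4 5 6 7 8 8 8
  i=9: 1 2 3 4 5 6 7 8 9 9
  i=10: 1 2 3 4 5 6 7 8 9 10

so w = (5, 4, 2, 8, 3, 1, 6, 7, 9, 10).

Rothe diagram D(w) (13 cells), 5 SE-corners (essential conditions):

[(1, 4, 0), (2, 3, 0), (4, 3, 1), (4, 7, 3), (5, 1, 0)]


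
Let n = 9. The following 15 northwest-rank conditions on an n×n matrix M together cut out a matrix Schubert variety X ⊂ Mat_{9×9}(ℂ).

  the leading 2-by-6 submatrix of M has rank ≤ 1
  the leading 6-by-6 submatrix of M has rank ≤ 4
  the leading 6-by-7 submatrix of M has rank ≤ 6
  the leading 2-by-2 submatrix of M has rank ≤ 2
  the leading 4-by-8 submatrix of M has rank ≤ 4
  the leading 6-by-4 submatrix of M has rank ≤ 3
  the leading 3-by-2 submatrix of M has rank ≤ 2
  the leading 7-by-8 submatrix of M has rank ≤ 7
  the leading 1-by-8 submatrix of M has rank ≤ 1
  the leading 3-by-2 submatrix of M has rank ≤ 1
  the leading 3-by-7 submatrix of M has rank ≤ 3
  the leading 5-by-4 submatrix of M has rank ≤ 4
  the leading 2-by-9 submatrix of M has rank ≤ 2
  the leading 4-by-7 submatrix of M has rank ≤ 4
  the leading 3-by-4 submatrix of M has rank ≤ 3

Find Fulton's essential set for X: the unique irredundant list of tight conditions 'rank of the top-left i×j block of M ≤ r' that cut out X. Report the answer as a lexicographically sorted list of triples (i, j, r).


Propagating the 15 rank bounds to every northwest block:

  i=1: 1 1 1 1 1 1 1 1 1
  i=2: 1 1 1 1 1 1 2 2 2
  i=3: 1 1 2 2 2 2 3 3 3
  i=4: 1 2 3 3 3 3 4 4 4
  i=5: 1 2 3 3 4 4 5 5 5
  i=6: 1 2 3 3 4 4 5 6 6
  i=7: 1 2 3 4 5 5 6 7 7
  i=8: 1 2 3 4 5 6 7 8 8
  i=9: 1 2 3 4 5 6 7 8 9

the unique w with this rank table is (1, 7, 3, 2, 5, 8, 4, 6, 9).

|D(w)|=9, |Ess(w)|=4:

[(2, 6, 1), (3, 2, 1), (6, 4, 3), (6, 6, 4)]


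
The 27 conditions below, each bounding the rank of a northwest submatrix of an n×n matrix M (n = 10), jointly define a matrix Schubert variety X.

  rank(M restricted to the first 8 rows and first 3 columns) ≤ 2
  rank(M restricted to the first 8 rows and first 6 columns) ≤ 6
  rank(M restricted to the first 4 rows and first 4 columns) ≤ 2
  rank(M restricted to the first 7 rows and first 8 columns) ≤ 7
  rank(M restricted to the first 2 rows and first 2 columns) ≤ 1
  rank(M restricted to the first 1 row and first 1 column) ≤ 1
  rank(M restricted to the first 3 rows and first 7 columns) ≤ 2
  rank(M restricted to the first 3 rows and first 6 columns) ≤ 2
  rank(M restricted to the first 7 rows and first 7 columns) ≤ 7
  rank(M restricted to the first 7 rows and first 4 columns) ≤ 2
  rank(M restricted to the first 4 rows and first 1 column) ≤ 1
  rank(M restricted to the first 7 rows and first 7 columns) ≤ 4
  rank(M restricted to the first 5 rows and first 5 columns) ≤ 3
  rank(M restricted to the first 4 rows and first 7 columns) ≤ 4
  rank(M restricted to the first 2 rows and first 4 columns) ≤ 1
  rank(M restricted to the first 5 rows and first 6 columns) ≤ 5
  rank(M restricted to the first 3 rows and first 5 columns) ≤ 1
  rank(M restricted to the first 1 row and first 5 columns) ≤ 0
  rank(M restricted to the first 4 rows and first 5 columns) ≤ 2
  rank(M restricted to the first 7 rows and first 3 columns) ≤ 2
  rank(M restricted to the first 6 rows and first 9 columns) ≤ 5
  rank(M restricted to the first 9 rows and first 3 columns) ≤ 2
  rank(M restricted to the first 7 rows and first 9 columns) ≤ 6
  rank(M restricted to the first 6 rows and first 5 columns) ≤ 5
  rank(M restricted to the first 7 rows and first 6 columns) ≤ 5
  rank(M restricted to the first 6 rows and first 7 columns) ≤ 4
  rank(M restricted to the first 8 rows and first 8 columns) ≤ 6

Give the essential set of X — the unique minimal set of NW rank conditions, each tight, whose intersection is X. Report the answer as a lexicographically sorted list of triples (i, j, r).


Computing R[i][j] = min implied NW-rank bound (n=10, 27 conditions):

  R[1]: 0, 0, 0, 0, 0, 1, 1, 1, 1, 1
  R[2]: 1, 1, 1, 1, 1, 2, 2, 2, 2, 2
  R[3]: 1, 1, 1, 1, 1, 2, 2, 3, 3, 3
  R[4]: 1, 2, 2, 2, 2, 3, 3, 4, 4, 4
  R[5]: 1, 2, 2, 2, 3, 4, 4, 5, 5, 5
  R[6]: 1, 2, 2, 2, 3, 4, 4, 5, 5, 6
  R[7]: 1, 2, 2, 2, 3, 4, 4, 5, 6, 7
  R[8]: 1, 2, 2, 3, 4, 5, 5, 6, 7, 8
  R[9]: 1, 2, 2, 3, 4, 5, 6, 7, 8, 9
  R[10]: 1, 2, 3, 4, 5, 6, 7, 8, 9, 10

the unique w with this rank table is (6, 1, 8, 2, 5, 10, 9, 4, 7, 3).

ℓ(w)=21; the 7 essential cells (i,j,r):

[(1, 5, 0), (3, 5, 1), (3, 7, 2), (6, 9, 5), (7, 4, 2), (7, 7, 4), (9, 3, 2)]
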